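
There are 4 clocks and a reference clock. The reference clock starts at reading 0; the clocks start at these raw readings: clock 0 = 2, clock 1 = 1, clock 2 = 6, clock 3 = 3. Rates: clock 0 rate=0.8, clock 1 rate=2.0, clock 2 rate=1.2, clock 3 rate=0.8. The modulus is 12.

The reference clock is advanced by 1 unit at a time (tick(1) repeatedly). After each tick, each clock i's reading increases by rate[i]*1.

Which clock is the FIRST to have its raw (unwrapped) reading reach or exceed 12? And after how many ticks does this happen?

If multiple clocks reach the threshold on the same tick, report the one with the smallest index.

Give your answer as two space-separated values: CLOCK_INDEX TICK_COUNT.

Answer: 2 5

Derivation:
clock 0: start=2, rate=0.8, needs 12-2 = 10; ticks = ceil(10/0.8) = ceil(12.5000) = 13; reading at tick 13 = 2 + 0.8*13 = 12.4000
clock 1: start=1, rate=2.0, needs 12-1 = 11; ticks = ceil(11/2.0) = ceil(5.5000) = 6; reading at tick 6 = 1 + 2.0*6 = 13.0000
clock 2: start=6, rate=1.2, needs 12-6 = 6; ticks = ceil(6/1.2) = ceil(5.0000) = 5; reading at tick 5 = 6 + 1.2*5 = 12.0000
clock 3: start=3, rate=0.8, needs 12-3 = 9; ticks = ceil(9/0.8) = ceil(11.2500) = 12; reading at tick 12 = 3 + 0.8*12 = 12.6000
Minimum tick count = 5; winners = [2]; smallest index = 2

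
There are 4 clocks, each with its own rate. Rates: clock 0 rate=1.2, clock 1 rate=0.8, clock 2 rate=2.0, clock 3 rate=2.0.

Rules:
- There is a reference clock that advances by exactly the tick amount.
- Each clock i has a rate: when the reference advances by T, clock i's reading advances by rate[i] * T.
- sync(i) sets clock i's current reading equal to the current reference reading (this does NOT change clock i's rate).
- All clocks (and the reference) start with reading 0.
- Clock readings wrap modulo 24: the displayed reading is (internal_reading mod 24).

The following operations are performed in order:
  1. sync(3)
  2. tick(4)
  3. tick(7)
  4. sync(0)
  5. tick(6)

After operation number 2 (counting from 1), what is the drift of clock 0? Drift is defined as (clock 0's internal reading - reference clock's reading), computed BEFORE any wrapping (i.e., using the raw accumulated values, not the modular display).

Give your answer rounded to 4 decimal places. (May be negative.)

After op 1 sync(3): ref=0.0000 raw=[0.0000 0.0000 0.0000 0.0000]
After op 2 tick(4): ref=4.0000 raw=[4.8000 3.2000 8.0000 8.0000]
Drift of clock 0 after op 2: 4.8000 - 4.0000 = 0.8000

Answer: 0.8000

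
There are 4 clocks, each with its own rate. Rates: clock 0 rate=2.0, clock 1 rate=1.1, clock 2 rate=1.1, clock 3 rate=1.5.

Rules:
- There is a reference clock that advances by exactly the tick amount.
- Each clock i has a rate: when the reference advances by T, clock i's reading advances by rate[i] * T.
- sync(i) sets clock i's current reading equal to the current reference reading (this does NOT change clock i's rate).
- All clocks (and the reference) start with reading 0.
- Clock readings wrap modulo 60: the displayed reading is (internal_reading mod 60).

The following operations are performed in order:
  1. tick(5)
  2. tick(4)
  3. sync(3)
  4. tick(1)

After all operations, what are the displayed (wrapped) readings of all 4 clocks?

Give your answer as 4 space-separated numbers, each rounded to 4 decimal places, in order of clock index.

After op 1 tick(5): ref=5.0000 raw=[10.0000 5.5000 5.5000 7.5000]
After op 2 tick(4): ref=9.0000 raw=[18.0000 9.9000 9.9000 13.5000]
After op 3 sync(3): ref=9.0000 raw=[18.0000 9.9000 9.9000 9.0000]
After op 4 tick(1): ref=10.0000 raw=[20.0000 11.0000 11.0000 10.5000]
Wrap final raw readings (mod 60): 20.0000 mod 60 = 20.0000; 11.0000 mod 60 = 11.0000; 11.0000 mod 60 = 11.0000; 10.5000 mod 60 = 10.5000

Answer: 20.0000 11.0000 11.0000 10.5000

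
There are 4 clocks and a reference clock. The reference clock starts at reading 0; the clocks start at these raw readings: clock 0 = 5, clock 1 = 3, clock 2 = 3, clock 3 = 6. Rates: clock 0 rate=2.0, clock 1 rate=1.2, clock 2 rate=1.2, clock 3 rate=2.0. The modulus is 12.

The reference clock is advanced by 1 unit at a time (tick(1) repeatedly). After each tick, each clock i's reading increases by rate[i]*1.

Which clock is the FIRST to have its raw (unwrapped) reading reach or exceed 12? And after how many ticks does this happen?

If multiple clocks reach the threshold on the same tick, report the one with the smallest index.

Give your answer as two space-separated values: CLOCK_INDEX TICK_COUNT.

Answer: 3 3

Derivation:
clock 0: start=5, rate=2.0, needs 12-5 = 7; ticks = ceil(7/2.0) = ceil(3.5000) = 4; reading at tick 4 = 5 + 2.0*4 = 13.0000
clock 1: start=3, rate=1.2, needs 12-3 = 9; ticks = ceil(9/1.2) = ceil(7.5000) = 8; reading at tick 8 = 3 + 1.2*8 = 12.6000
clock 2: start=3, rate=1.2, needs 12-3 = 9; ticks = ceil(9/1.2) = ceil(7.5000) = 8; reading at tick 8 = 3 + 1.2*8 = 12.6000
clock 3: start=6, rate=2.0, needs 12-6 = 6; ticks = ceil(6/2.0) = ceil(3.0000) = 3; reading at tick 3 = 6 + 2.0*3 = 12.0000
Minimum tick count = 3; winners = [3]; smallest index = 3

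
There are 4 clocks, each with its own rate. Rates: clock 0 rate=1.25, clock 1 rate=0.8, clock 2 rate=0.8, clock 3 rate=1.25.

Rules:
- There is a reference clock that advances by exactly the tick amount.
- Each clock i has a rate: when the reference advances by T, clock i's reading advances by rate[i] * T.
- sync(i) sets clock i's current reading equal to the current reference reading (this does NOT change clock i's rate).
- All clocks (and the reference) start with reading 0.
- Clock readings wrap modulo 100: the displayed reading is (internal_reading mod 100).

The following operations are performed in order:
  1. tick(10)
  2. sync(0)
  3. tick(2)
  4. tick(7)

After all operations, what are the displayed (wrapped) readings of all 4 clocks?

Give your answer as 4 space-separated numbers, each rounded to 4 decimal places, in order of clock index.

Answer: 21.2500 15.2000 15.2000 23.7500

Derivation:
After op 1 tick(10): ref=10.0000 raw=[12.5000 8.0000 8.0000 12.5000]
After op 2 sync(0): ref=10.0000 raw=[10.0000 8.0000 8.0000 12.5000]
After op 3 tick(2): ref=12.0000 raw=[12.5000 9.6000 9.6000 15.0000]
After op 4 tick(7): ref=19.0000 raw=[21.2500 15.2000 15.2000 23.7500]
Wrap final raw readings (mod 100): 21.2500 mod 100 = 21.2500; 15.2000 mod 100 = 15.2000; 15.2000 mod 100 = 15.2000; 23.7500 mod 100 = 23.7500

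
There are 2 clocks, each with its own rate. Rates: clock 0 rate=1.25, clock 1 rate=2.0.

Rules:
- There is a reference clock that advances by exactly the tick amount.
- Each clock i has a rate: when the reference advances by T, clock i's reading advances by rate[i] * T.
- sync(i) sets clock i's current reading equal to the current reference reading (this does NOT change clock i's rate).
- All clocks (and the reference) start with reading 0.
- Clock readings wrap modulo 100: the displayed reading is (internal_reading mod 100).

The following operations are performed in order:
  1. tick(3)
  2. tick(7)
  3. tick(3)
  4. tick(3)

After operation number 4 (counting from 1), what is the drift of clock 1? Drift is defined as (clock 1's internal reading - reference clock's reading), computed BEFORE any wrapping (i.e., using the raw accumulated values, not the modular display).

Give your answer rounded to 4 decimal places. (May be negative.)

Answer: 16.0000

Derivation:
After op 1 tick(3): ref=3.0000 raw=[3.7500 6.0000]
After op 2 tick(7): ref=10.0000 raw=[12.5000 20.0000]
After op 3 tick(3): ref=13.0000 raw=[16.2500 26.0000]
After op 4 tick(3): ref=16.0000 raw=[20.0000 32.0000]
Drift of clock 1 after op 4: 32.0000 - 16.0000 = 16.0000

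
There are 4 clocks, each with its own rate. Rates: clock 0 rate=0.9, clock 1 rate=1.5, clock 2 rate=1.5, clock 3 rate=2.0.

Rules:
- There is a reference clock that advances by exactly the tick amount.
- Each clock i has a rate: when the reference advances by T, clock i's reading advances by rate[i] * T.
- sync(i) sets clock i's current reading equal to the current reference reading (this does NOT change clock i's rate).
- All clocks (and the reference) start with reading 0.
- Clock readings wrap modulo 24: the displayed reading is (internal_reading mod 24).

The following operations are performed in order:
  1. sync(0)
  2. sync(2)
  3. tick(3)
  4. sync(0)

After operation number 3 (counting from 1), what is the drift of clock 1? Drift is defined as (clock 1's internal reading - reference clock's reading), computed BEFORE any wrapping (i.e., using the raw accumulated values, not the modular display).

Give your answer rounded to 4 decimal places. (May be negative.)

After op 1 sync(0): ref=0.0000 raw=[0.0000 0.0000 0.0000 0.0000]
After op 2 sync(2): ref=0.0000 raw=[0.0000 0.0000 0.0000 0.0000]
After op 3 tick(3): ref=3.0000 raw=[2.7000 4.5000 4.5000 6.0000]
Drift of clock 1 after op 3: 4.5000 - 3.0000 = 1.5000

Answer: 1.5000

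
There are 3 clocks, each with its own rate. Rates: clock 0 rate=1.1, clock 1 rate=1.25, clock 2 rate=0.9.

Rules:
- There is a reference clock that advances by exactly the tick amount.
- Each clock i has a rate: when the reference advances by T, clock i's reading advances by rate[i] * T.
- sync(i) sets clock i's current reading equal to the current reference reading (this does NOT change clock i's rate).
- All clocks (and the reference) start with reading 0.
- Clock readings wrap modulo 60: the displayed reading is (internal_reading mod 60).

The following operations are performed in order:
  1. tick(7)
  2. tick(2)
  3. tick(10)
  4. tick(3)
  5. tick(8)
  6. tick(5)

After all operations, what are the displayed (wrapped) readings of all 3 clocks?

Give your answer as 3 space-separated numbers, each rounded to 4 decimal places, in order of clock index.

Answer: 38.5000 43.7500 31.5000

Derivation:
After op 1 tick(7): ref=7.0000 raw=[7.7000 8.7500 6.3000]
After op 2 tick(2): ref=9.0000 raw=[9.9000 11.2500 8.1000]
After op 3 tick(10): ref=19.0000 raw=[20.9000 23.7500 17.1000]
After op 4 tick(3): ref=22.0000 raw=[24.2000 27.5000 19.8000]
After op 5 tick(8): ref=30.0000 raw=[33.0000 37.5000 27.0000]
After op 6 tick(5): ref=35.0000 raw=[38.5000 43.7500 31.5000]
Wrap final raw readings (mod 60): 38.5000 mod 60 = 38.5000; 43.7500 mod 60 = 43.7500; 31.5000 mod 60 = 31.5000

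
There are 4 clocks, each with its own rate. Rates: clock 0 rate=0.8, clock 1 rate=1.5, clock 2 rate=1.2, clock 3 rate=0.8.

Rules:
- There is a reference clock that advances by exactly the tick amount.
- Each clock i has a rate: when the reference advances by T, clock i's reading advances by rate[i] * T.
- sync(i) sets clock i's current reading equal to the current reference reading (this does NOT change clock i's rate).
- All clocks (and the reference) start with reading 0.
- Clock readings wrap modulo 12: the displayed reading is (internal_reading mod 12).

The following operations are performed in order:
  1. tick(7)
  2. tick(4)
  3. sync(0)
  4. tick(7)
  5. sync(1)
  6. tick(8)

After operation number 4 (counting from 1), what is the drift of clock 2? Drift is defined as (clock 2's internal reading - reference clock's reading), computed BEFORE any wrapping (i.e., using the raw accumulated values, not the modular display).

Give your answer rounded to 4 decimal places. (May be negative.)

Answer: 3.6000

Derivation:
After op 1 tick(7): ref=7.0000 raw=[5.6000 10.5000 8.4000 5.6000]
After op 2 tick(4): ref=11.0000 raw=[8.8000 16.5000 13.2000 8.8000]
After op 3 sync(0): ref=11.0000 raw=[11.0000 16.5000 13.2000 8.8000]
After op 4 tick(7): ref=18.0000 raw=[16.6000 27.0000 21.6000 14.4000]
Drift of clock 2 after op 4: 21.6000 - 18.0000 = 3.6000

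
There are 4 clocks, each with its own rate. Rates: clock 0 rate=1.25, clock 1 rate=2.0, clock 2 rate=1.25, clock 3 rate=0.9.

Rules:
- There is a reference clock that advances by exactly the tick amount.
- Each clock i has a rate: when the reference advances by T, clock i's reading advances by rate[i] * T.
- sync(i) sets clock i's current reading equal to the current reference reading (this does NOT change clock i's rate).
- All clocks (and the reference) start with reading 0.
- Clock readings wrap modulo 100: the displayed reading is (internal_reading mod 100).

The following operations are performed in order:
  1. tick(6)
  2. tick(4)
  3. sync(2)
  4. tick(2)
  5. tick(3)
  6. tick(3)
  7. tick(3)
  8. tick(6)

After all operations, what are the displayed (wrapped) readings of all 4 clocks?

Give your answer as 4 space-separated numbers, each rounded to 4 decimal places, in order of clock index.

After op 1 tick(6): ref=6.0000 raw=[7.5000 12.0000 7.5000 5.4000]
After op 2 tick(4): ref=10.0000 raw=[12.5000 20.0000 12.5000 9.0000]
After op 3 sync(2): ref=10.0000 raw=[12.5000 20.0000 10.0000 9.0000]
After op 4 tick(2): ref=12.0000 raw=[15.0000 24.0000 12.5000 10.8000]
After op 5 tick(3): ref=15.0000 raw=[18.7500 30.0000 16.2500 13.5000]
After op 6 tick(3): ref=18.0000 raw=[22.5000 36.0000 20.0000 16.2000]
After op 7 tick(3): ref=21.0000 raw=[26.2500 42.0000 23.7500 18.9000]
After op 8 tick(6): ref=27.0000 raw=[33.7500 54.0000 31.2500 24.3000]
Wrap final raw readings (mod 100): 33.7500 mod 100 = 33.7500; 54.0000 mod 100 = 54.0000; 31.2500 mod 100 = 31.2500; 24.3000 mod 100 = 24.3000

Answer: 33.7500 54.0000 31.2500 24.3000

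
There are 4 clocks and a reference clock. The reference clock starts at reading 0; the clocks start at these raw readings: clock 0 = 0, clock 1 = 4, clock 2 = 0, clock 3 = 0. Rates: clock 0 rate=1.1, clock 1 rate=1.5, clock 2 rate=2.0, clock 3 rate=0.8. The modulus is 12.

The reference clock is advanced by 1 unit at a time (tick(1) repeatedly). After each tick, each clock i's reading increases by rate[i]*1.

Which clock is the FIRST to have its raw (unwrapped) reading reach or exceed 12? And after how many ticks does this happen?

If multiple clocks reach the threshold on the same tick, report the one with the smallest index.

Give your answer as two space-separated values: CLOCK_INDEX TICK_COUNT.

clock 0: start=0, rate=1.1, needs 12-0 = 12; ticks = ceil(12/1.1) = ceil(10.9091) = 11; reading at tick 11 = 0 + 1.1*11 = 12.1000
clock 1: start=4, rate=1.5, needs 12-4 = 8; ticks = ceil(8/1.5) = ceil(5.3333) = 6; reading at tick 6 = 4 + 1.5*6 = 13.0000
clock 2: start=0, rate=2.0, needs 12-0 = 12; ticks = ceil(12/2.0) = ceil(6.0000) = 6; reading at tick 6 = 0 + 2.0*6 = 12.0000
clock 3: start=0, rate=0.8, needs 12-0 = 12; ticks = ceil(12/0.8) = ceil(15.0000) = 15; reading at tick 15 = 0 + 0.8*15 = 12.0000
Minimum tick count = 6; winners = [1, 2]; smallest index = 1

Answer: 1 6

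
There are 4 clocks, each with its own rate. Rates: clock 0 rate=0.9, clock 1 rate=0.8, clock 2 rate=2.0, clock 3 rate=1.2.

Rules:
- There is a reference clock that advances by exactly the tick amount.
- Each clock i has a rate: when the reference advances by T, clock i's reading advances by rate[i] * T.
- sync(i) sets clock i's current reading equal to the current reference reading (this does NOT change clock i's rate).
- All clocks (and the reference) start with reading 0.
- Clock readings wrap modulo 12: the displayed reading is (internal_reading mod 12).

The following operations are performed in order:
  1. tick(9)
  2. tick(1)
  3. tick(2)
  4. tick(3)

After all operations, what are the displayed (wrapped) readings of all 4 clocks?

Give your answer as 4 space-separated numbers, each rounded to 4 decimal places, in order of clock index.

Answer: 1.5000 0.0000 6.0000 6.0000

Derivation:
After op 1 tick(9): ref=9.0000 raw=[8.1000 7.2000 18.0000 10.8000]
After op 2 tick(1): ref=10.0000 raw=[9.0000 8.0000 20.0000 12.0000]
After op 3 tick(2): ref=12.0000 raw=[10.8000 9.6000 24.0000 14.4000]
After op 4 tick(3): ref=15.0000 raw=[13.5000 12.0000 30.0000 18.0000]
Wrap final raw readings (mod 12): 13.5000 mod 12 = 1.5000; 12.0000 mod 12 = 0.0000; 30.0000 mod 12 = 6.0000; 18.0000 mod 12 = 6.0000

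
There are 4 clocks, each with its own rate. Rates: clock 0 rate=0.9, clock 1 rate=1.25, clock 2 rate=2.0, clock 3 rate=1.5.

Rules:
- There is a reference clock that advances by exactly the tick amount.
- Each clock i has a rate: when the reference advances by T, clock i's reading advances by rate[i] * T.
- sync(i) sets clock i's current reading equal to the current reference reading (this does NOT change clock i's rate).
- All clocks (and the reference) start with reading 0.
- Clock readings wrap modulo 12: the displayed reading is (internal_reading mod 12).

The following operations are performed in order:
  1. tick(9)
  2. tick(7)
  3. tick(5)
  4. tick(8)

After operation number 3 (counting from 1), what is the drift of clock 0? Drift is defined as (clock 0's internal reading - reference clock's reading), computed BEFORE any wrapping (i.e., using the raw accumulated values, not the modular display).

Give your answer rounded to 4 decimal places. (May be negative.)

After op 1 tick(9): ref=9.0000 raw=[8.1000 11.2500 18.0000 13.5000]
After op 2 tick(7): ref=16.0000 raw=[14.4000 20.0000 32.0000 24.0000]
After op 3 tick(5): ref=21.0000 raw=[18.9000 26.2500 42.0000 31.5000]
Drift of clock 0 after op 3: 18.9000 - 21.0000 = -2.1000

Answer: -2.1000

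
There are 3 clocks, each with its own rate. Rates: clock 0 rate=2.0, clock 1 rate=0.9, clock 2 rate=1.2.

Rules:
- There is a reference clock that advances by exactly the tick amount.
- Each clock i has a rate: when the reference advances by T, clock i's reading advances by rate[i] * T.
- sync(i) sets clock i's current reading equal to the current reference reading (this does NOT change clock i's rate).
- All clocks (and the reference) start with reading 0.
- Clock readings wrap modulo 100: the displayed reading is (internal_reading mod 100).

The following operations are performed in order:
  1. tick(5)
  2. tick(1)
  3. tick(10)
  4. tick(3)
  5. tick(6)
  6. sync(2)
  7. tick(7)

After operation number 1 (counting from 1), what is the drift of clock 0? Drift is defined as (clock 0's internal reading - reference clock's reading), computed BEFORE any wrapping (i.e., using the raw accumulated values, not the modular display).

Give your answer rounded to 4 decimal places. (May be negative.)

After op 1 tick(5): ref=5.0000 raw=[10.0000 4.5000 6.0000]
Drift of clock 0 after op 1: 10.0000 - 5.0000 = 5.0000

Answer: 5.0000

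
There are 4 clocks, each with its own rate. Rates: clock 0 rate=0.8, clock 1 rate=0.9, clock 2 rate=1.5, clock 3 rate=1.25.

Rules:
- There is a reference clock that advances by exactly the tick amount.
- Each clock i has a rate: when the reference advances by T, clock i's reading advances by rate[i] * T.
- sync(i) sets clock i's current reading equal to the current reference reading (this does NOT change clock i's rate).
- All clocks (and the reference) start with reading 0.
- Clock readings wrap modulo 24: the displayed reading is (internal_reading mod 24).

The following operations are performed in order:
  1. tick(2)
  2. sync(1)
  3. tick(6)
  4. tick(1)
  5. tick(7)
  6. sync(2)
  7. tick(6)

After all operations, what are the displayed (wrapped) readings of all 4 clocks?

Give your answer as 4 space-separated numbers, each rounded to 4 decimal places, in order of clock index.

Answer: 17.6000 20.0000 1.0000 3.5000

Derivation:
After op 1 tick(2): ref=2.0000 raw=[1.6000 1.8000 3.0000 2.5000]
After op 2 sync(1): ref=2.0000 raw=[1.6000 2.0000 3.0000 2.5000]
After op 3 tick(6): ref=8.0000 raw=[6.4000 7.4000 12.0000 10.0000]
After op 4 tick(1): ref=9.0000 raw=[7.2000 8.3000 13.5000 11.2500]
After op 5 tick(7): ref=16.0000 raw=[12.8000 14.6000 24.0000 20.0000]
After op 6 sync(2): ref=16.0000 raw=[12.8000 14.6000 16.0000 20.0000]
After op 7 tick(6): ref=22.0000 raw=[17.6000 20.0000 25.0000 27.5000]
Wrap final raw readings (mod 24): 17.6000 mod 24 = 17.6000; 20.0000 mod 24 = 20.0000; 25.0000 mod 24 = 1.0000; 27.5000 mod 24 = 3.5000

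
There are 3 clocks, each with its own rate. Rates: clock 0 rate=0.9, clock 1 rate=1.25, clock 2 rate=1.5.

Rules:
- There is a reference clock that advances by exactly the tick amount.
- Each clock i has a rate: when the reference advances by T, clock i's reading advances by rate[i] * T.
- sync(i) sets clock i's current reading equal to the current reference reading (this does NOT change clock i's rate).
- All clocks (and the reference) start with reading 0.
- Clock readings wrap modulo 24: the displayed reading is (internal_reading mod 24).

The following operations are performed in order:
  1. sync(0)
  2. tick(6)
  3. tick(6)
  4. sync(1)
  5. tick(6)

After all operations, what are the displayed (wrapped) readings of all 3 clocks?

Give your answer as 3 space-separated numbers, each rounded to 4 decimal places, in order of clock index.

Answer: 16.2000 19.5000 3.0000

Derivation:
After op 1 sync(0): ref=0.0000 raw=[0.0000 0.0000 0.0000]
After op 2 tick(6): ref=6.0000 raw=[5.4000 7.5000 9.0000]
After op 3 tick(6): ref=12.0000 raw=[10.8000 15.0000 18.0000]
After op 4 sync(1): ref=12.0000 raw=[10.8000 12.0000 18.0000]
After op 5 tick(6): ref=18.0000 raw=[16.2000 19.5000 27.0000]
Wrap final raw readings (mod 24): 16.2000 mod 24 = 16.2000; 19.5000 mod 24 = 19.5000; 27.0000 mod 24 = 3.0000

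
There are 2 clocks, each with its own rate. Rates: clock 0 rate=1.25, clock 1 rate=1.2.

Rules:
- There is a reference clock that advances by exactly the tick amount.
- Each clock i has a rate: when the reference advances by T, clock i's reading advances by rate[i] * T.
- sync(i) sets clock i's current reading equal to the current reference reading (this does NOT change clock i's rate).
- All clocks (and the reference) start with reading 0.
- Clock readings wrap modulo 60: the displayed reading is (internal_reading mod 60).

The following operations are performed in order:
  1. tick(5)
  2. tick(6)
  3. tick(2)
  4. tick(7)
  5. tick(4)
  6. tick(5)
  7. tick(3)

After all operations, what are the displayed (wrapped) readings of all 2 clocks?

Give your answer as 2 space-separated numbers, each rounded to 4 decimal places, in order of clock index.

Answer: 40.0000 38.4000

Derivation:
After op 1 tick(5): ref=5.0000 raw=[6.2500 6.0000]
After op 2 tick(6): ref=11.0000 raw=[13.7500 13.2000]
After op 3 tick(2): ref=13.0000 raw=[16.2500 15.6000]
After op 4 tick(7): ref=20.0000 raw=[25.0000 24.0000]
After op 5 tick(4): ref=24.0000 raw=[30.0000 28.8000]
After op 6 tick(5): ref=29.0000 raw=[36.2500 34.8000]
After op 7 tick(3): ref=32.0000 raw=[40.0000 38.4000]
Wrap final raw readings (mod 60): 40.0000 mod 60 = 40.0000; 38.4000 mod 60 = 38.4000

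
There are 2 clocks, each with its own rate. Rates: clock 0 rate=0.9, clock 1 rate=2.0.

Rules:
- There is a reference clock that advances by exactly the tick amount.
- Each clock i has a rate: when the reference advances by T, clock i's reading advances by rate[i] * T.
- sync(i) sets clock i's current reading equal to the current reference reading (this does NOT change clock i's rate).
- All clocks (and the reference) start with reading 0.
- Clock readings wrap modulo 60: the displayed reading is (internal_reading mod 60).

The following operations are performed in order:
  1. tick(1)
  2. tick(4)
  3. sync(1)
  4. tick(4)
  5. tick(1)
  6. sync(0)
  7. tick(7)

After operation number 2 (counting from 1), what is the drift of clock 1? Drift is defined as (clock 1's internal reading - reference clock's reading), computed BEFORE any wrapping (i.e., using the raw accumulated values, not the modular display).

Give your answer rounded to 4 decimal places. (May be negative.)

After op 1 tick(1): ref=1.0000 raw=[0.9000 2.0000]
After op 2 tick(4): ref=5.0000 raw=[4.5000 10.0000]
Drift of clock 1 after op 2: 10.0000 - 5.0000 = 5.0000

Answer: 5.0000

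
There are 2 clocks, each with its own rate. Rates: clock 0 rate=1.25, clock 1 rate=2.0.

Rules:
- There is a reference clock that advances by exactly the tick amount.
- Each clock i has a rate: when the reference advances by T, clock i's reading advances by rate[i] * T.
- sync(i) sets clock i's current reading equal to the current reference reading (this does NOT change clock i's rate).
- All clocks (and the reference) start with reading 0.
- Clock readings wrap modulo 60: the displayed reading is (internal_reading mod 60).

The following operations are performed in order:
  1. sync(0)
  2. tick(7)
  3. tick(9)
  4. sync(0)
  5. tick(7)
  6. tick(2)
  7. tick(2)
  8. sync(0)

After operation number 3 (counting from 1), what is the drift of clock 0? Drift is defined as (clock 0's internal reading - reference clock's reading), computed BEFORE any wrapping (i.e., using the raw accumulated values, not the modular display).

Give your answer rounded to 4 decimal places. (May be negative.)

Answer: 4.0000

Derivation:
After op 1 sync(0): ref=0.0000 raw=[0.0000 0.0000]
After op 2 tick(7): ref=7.0000 raw=[8.7500 14.0000]
After op 3 tick(9): ref=16.0000 raw=[20.0000 32.0000]
Drift of clock 0 after op 3: 20.0000 - 16.0000 = 4.0000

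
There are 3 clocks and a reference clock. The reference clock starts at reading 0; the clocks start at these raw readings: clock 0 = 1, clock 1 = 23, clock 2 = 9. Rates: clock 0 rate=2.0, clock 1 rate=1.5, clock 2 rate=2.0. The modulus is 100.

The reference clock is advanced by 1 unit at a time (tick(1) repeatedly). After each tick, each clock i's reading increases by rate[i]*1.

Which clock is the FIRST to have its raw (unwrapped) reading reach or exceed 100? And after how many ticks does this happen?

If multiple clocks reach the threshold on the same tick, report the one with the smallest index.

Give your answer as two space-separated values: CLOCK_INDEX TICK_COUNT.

Answer: 2 46

Derivation:
clock 0: start=1, rate=2.0, needs 100-1 = 99; ticks = ceil(99/2.0) = ceil(49.5000) = 50; reading at tick 50 = 1 + 2.0*50 = 101.0000
clock 1: start=23, rate=1.5, needs 100-23 = 77; ticks = ceil(77/1.5) = ceil(51.3333) = 52; reading at tick 52 = 23 + 1.5*52 = 101.0000
clock 2: start=9, rate=2.0, needs 100-9 = 91; ticks = ceil(91/2.0) = ceil(45.5000) = 46; reading at tick 46 = 9 + 2.0*46 = 101.0000
Minimum tick count = 46; winners = [2]; smallest index = 2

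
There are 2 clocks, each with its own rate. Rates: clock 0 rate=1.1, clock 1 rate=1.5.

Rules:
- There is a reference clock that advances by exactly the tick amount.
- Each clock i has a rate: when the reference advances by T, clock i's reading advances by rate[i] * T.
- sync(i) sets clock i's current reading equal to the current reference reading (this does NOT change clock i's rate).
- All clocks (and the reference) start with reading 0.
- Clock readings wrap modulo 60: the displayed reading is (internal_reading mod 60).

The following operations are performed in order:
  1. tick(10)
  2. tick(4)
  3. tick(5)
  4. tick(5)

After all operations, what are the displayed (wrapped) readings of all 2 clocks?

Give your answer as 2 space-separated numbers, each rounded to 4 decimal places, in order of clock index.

After op 1 tick(10): ref=10.0000 raw=[11.0000 15.0000]
After op 2 tick(4): ref=14.0000 raw=[15.4000 21.0000]
After op 3 tick(5): ref=19.0000 raw=[20.9000 28.5000]
After op 4 tick(5): ref=24.0000 raw=[26.4000 36.0000]
Wrap final raw readings (mod 60): 26.4000 mod 60 = 26.4000; 36.0000 mod 60 = 36.0000

Answer: 26.4000 36.0000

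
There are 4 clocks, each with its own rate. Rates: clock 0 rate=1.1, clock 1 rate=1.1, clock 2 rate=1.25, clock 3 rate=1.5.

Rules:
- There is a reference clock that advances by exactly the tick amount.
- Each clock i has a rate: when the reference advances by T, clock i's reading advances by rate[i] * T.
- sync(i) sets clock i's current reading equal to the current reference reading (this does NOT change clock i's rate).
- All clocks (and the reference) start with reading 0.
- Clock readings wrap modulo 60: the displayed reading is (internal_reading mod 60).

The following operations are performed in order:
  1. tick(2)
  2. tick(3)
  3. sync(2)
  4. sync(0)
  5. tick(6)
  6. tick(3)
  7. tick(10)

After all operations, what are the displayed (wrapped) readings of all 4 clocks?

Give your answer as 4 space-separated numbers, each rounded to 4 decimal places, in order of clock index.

Answer: 25.9000 26.4000 28.7500 36.0000

Derivation:
After op 1 tick(2): ref=2.0000 raw=[2.2000 2.2000 2.5000 3.0000]
After op 2 tick(3): ref=5.0000 raw=[5.5000 5.5000 6.2500 7.5000]
After op 3 sync(2): ref=5.0000 raw=[5.5000 5.5000 5.0000 7.5000]
After op 4 sync(0): ref=5.0000 raw=[5.0000 5.5000 5.0000 7.5000]
After op 5 tick(6): ref=11.0000 raw=[11.6000 12.1000 12.5000 16.5000]
After op 6 tick(3): ref=14.0000 raw=[14.9000 15.4000 16.2500 21.0000]
After op 7 tick(10): ref=24.0000 raw=[25.9000 26.4000 28.7500 36.0000]
Wrap final raw readings (mod 60): 25.9000 mod 60 = 25.9000; 26.4000 mod 60 = 26.4000; 28.7500 mod 60 = 28.7500; 36.0000 mod 60 = 36.0000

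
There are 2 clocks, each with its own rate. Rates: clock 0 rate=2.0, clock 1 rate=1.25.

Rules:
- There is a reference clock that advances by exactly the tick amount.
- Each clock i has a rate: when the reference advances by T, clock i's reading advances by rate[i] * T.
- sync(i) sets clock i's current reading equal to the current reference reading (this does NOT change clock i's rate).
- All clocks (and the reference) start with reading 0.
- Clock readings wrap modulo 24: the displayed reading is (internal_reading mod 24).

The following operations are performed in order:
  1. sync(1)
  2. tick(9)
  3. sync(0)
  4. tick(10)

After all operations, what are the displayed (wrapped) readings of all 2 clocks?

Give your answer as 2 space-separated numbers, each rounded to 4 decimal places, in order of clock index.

After op 1 sync(1): ref=0.0000 raw=[0.0000 0.0000]
After op 2 tick(9): ref=9.0000 raw=[18.0000 11.2500]
After op 3 sync(0): ref=9.0000 raw=[9.0000 11.2500]
After op 4 tick(10): ref=19.0000 raw=[29.0000 23.7500]
Wrap final raw readings (mod 24): 29.0000 mod 24 = 5.0000; 23.7500 mod 24 = 23.7500

Answer: 5.0000 23.7500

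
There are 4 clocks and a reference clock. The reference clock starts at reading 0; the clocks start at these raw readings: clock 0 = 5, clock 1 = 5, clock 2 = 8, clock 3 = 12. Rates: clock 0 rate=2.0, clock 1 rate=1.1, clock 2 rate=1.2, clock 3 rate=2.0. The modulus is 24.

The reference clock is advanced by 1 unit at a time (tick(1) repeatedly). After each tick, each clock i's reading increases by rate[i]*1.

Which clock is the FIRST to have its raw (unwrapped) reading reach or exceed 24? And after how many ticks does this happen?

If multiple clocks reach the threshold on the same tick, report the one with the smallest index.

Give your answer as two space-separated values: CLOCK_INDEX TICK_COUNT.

Answer: 3 6

Derivation:
clock 0: start=5, rate=2.0, needs 24-5 = 19; ticks = ceil(19/2.0) = ceil(9.5000) = 10; reading at tick 10 = 5 + 2.0*10 = 25.0000
clock 1: start=5, rate=1.1, needs 24-5 = 19; ticks = ceil(19/1.1) = ceil(17.2727) = 18; reading at tick 18 = 5 + 1.1*18 = 24.8000
clock 2: start=8, rate=1.2, needs 24-8 = 16; ticks = ceil(16/1.2) = ceil(13.3333) = 14; reading at tick 14 = 8 + 1.2*14 = 24.8000
clock 3: start=12, rate=2.0, needs 24-12 = 12; ticks = ceil(12/2.0) = ceil(6.0000) = 6; reading at tick 6 = 12 + 2.0*6 = 24.0000
Minimum tick count = 6; winners = [3]; smallest index = 3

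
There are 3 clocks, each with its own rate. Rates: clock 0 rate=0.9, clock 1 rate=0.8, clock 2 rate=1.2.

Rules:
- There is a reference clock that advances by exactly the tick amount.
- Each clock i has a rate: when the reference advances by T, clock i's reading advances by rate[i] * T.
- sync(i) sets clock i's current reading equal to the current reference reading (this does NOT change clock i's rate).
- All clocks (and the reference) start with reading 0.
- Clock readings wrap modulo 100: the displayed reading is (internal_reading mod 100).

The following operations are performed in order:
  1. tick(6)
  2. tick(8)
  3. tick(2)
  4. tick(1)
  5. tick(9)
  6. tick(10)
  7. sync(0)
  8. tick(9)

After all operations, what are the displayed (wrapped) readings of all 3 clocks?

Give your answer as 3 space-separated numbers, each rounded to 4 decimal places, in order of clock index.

Answer: 44.1000 36.0000 54.0000

Derivation:
After op 1 tick(6): ref=6.0000 raw=[5.4000 4.8000 7.2000]
After op 2 tick(8): ref=14.0000 raw=[12.6000 11.2000 16.8000]
After op 3 tick(2): ref=16.0000 raw=[14.4000 12.8000 19.2000]
After op 4 tick(1): ref=17.0000 raw=[15.3000 13.6000 20.4000]
After op 5 tick(9): ref=26.0000 raw=[23.4000 20.8000 31.2000]
After op 6 tick(10): ref=36.0000 raw=[32.4000 28.8000 43.2000]
After op 7 sync(0): ref=36.0000 raw=[36.0000 28.8000 43.2000]
After op 8 tick(9): ref=45.0000 raw=[44.1000 36.0000 54.0000]
Wrap final raw readings (mod 100): 44.1000 mod 100 = 44.1000; 36.0000 mod 100 = 36.0000; 54.0000 mod 100 = 54.0000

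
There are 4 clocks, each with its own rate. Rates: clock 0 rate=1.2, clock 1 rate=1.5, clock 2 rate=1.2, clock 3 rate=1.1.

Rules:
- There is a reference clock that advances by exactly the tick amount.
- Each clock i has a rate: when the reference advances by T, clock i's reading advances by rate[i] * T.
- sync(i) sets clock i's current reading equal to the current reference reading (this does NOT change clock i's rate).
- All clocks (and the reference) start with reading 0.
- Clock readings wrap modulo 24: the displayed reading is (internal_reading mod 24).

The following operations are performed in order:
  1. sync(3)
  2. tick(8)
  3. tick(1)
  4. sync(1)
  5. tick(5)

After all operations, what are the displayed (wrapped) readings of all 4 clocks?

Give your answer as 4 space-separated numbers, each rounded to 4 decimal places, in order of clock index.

Answer: 16.8000 16.5000 16.8000 15.4000

Derivation:
After op 1 sync(3): ref=0.0000 raw=[0.0000 0.0000 0.0000 0.0000]
After op 2 tick(8): ref=8.0000 raw=[9.6000 12.0000 9.6000 8.8000]
After op 3 tick(1): ref=9.0000 raw=[10.8000 13.5000 10.8000 9.9000]
After op 4 sync(1): ref=9.0000 raw=[10.8000 9.0000 10.8000 9.9000]
After op 5 tick(5): ref=14.0000 raw=[16.8000 16.5000 16.8000 15.4000]
Wrap final raw readings (mod 24): 16.8000 mod 24 = 16.8000; 16.5000 mod 24 = 16.5000; 16.8000 mod 24 = 16.8000; 15.4000 mod 24 = 15.4000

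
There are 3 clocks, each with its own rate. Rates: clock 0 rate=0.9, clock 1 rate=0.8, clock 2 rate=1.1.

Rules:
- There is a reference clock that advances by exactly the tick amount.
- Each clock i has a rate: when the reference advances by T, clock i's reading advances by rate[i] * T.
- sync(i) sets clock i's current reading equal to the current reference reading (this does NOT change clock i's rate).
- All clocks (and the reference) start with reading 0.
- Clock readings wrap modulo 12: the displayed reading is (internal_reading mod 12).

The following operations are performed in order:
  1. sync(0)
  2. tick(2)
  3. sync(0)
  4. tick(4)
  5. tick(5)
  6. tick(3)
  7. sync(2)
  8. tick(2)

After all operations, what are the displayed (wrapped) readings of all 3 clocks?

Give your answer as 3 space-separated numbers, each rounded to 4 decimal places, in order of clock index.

Answer: 2.6000 0.8000 4.2000

Derivation:
After op 1 sync(0): ref=0.0000 raw=[0.0000 0.0000 0.0000]
After op 2 tick(2): ref=2.0000 raw=[1.8000 1.6000 2.2000]
After op 3 sync(0): ref=2.0000 raw=[2.0000 1.6000 2.2000]
After op 4 tick(4): ref=6.0000 raw=[5.6000 4.8000 6.6000]
After op 5 tick(5): ref=11.0000 raw=[10.1000 8.8000 12.1000]
After op 6 tick(3): ref=14.0000 raw=[12.8000 11.2000 15.4000]
After op 7 sync(2): ref=14.0000 raw=[12.8000 11.2000 14.0000]
After op 8 tick(2): ref=16.0000 raw=[14.6000 12.8000 16.2000]
Wrap final raw readings (mod 12): 14.6000 mod 12 = 2.6000; 12.8000 mod 12 = 0.8000; 16.2000 mod 12 = 4.2000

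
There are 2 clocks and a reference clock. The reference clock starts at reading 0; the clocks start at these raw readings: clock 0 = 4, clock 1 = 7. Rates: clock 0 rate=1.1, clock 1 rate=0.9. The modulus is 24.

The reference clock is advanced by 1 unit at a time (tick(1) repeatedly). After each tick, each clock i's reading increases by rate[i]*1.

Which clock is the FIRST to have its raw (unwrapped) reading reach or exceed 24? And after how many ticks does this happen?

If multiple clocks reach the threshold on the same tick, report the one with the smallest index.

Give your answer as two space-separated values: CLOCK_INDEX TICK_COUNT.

clock 0: start=4, rate=1.1, needs 24-4 = 20; ticks = ceil(20/1.1) = ceil(18.1818) = 19; reading at tick 19 = 4 + 1.1*19 = 24.9000
clock 1: start=7, rate=0.9, needs 24-7 = 17; ticks = ceil(17/0.9) = ceil(18.8889) = 19; reading at tick 19 = 7 + 0.9*19 = 24.1000
Minimum tick count = 19; winners = [0, 1]; smallest index = 0

Answer: 0 19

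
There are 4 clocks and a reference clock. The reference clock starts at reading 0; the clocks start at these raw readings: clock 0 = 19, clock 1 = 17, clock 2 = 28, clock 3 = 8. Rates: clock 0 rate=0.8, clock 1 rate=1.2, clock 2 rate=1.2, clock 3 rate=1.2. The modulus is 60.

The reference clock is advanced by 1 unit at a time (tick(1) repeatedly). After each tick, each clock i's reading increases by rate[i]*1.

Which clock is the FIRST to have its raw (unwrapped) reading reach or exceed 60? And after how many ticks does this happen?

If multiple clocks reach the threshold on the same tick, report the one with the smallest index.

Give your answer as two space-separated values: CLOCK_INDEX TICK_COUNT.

Answer: 2 27

Derivation:
clock 0: start=19, rate=0.8, needs 60-19 = 41; ticks = ceil(41/0.8) = ceil(51.2500) = 52; reading at tick 52 = 19 + 0.8*52 = 60.6000
clock 1: start=17, rate=1.2, needs 60-17 = 43; ticks = ceil(43/1.2) = ceil(35.8333) = 36; reading at tick 36 = 17 + 1.2*36 = 60.2000
clock 2: start=28, rate=1.2, needs 60-28 = 32; ticks = ceil(32/1.2) = ceil(26.6667) = 27; reading at tick 27 = 28 + 1.2*27 = 60.4000
clock 3: start=8, rate=1.2, needs 60-8 = 52; ticks = ceil(52/1.2) = ceil(43.3333) = 44; reading at tick 44 = 8 + 1.2*44 = 60.8000
Minimum tick count = 27; winners = [2]; smallest index = 2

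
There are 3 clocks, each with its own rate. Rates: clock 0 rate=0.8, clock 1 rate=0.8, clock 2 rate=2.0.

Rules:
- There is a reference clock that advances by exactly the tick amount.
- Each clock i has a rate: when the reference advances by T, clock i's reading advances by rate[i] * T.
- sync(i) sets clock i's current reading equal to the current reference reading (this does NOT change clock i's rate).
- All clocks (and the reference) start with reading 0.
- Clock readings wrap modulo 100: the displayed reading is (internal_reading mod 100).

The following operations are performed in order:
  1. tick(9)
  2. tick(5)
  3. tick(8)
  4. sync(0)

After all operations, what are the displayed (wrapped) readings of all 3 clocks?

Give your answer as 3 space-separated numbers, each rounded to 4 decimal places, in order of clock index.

After op 1 tick(9): ref=9.0000 raw=[7.2000 7.2000 18.0000]
After op 2 tick(5): ref=14.0000 raw=[11.2000 11.2000 28.0000]
After op 3 tick(8): ref=22.0000 raw=[17.6000 17.6000 44.0000]
After op 4 sync(0): ref=22.0000 raw=[22.0000 17.6000 44.0000]
Wrap final raw readings (mod 100): 22.0000 mod 100 = 22.0000; 17.6000 mod 100 = 17.6000; 44.0000 mod 100 = 44.0000

Answer: 22.0000 17.6000 44.0000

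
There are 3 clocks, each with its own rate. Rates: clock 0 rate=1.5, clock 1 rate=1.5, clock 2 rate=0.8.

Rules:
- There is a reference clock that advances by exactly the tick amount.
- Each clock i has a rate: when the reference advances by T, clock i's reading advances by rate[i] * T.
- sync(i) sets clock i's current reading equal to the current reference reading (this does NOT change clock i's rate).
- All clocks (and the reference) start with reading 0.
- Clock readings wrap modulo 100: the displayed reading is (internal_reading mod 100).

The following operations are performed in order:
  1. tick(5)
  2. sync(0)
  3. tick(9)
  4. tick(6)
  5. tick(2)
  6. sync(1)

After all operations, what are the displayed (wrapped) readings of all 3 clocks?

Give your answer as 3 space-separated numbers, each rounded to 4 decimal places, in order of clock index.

After op 1 tick(5): ref=5.0000 raw=[7.5000 7.5000 4.0000]
After op 2 sync(0): ref=5.0000 raw=[5.0000 7.5000 4.0000]
After op 3 tick(9): ref=14.0000 raw=[18.5000 21.0000 11.2000]
After op 4 tick(6): ref=20.0000 raw=[27.5000 30.0000 16.0000]
After op 5 tick(2): ref=22.0000 raw=[30.5000 33.0000 17.6000]
After op 6 sync(1): ref=22.0000 raw=[30.5000 22.0000 17.6000]
Wrap final raw readings (mod 100): 30.5000 mod 100 = 30.5000; 22.0000 mod 100 = 22.0000; 17.6000 mod 100 = 17.6000

Answer: 30.5000 22.0000 17.6000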